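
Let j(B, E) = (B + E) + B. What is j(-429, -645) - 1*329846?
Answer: -331349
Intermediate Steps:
j(B, E) = E + 2*B
j(-429, -645) - 1*329846 = (-645 + 2*(-429)) - 1*329846 = (-645 - 858) - 329846 = -1503 - 329846 = -331349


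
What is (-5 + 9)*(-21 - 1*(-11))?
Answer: -40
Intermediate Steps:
(-5 + 9)*(-21 - 1*(-11)) = 4*(-21 + 11) = 4*(-10) = -40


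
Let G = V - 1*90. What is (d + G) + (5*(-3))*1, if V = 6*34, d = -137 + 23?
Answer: -15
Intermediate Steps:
d = -114
V = 204
G = 114 (G = 204 - 1*90 = 204 - 90 = 114)
(d + G) + (5*(-3))*1 = (-114 + 114) + (5*(-3))*1 = 0 - 15*1 = 0 - 15 = -15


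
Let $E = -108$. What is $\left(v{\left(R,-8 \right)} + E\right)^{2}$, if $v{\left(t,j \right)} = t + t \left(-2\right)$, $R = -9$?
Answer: $9801$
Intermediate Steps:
$v{\left(t,j \right)} = - t$ ($v{\left(t,j \right)} = t - 2 t = - t$)
$\left(v{\left(R,-8 \right)} + E\right)^{2} = \left(\left(-1\right) \left(-9\right) - 108\right)^{2} = \left(9 - 108\right)^{2} = \left(-99\right)^{2} = 9801$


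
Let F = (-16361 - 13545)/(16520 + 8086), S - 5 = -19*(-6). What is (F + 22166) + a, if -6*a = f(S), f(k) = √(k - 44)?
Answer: 272693345/12303 - 5*√3/6 ≈ 22163.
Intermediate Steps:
S = 119 (S = 5 - 19*(-6) = 5 + 114 = 119)
F = -14953/12303 (F = -29906/24606 = -29906*1/24606 = -14953/12303 ≈ -1.2154)
f(k) = √(-44 + k)
a = -5*√3/6 (a = -√(-44 + 119)/6 = -5*√3/6 ≈ -1.4434)
(F + 22166) + a = (-14953/12303 + 22166) - 5*√3/6 = 272693345/12303 - 5*√3/6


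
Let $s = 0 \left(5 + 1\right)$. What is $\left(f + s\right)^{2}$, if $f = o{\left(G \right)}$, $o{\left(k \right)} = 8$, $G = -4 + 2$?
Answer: $64$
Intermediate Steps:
$G = -2$
$s = 0$ ($s = 0 \cdot 6 = 0$)
$f = 8$
$\left(f + s\right)^{2} = \left(8 + 0\right)^{2} = 8^{2} = 64$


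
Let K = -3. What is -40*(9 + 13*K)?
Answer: 1200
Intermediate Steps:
-40*(9 + 13*K) = -40*(9 + 13*(-3)) = -40*(9 - 39) = -40*(-30) = 1200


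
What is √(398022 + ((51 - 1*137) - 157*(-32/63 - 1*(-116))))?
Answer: 2*√41873363/21 ≈ 616.28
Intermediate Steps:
√(398022 + ((51 - 1*137) - 157*(-32/63 - 1*(-116)))) = √(398022 + ((51 - 137) - 157*(-32*1/63 + 116))) = √(398022 + (-86 - 157*(-32/63 + 116))) = √(398022 + (-86 - 157*7276/63)) = √(398022 + (-86 - 1142332/63)) = √(398022 - 1147750/63) = √(23927636/63) = 2*√41873363/21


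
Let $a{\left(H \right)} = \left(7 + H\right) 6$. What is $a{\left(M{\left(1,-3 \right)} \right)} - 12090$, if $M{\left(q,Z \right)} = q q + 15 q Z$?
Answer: $-12312$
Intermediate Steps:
$M{\left(q,Z \right)} = q^{2} + 15 Z q$
$a{\left(H \right)} = 42 + 6 H$
$a{\left(M{\left(1,-3 \right)} \right)} - 12090 = \left(42 + 6 \cdot 1 \left(1 + 15 \left(-3\right)\right)\right) - 12090 = \left(42 + 6 \cdot 1 \left(1 - 45\right)\right) - 12090 = \left(42 + 6 \cdot 1 \left(-44\right)\right) - 12090 = \left(42 + 6 \left(-44\right)\right) - 12090 = \left(42 - 264\right) - 12090 = -222 - 12090 = -12312$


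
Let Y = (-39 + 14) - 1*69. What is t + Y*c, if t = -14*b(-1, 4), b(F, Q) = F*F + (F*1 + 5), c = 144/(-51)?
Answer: 3322/17 ≈ 195.41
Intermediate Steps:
c = -48/17 (c = 144*(-1/51) = -48/17 ≈ -2.8235)
b(F, Q) = 5 + F + F**2 (b(F, Q) = F**2 + (F + 5) = F**2 + (5 + F) = 5 + F + F**2)
Y = -94 (Y = -25 - 69 = -94)
t = -70 (t = -14*(5 - 1 + (-1)**2) = -14*(5 - 1 + 1) = -14*5 = -70)
t + Y*c = -70 - 94*(-48/17) = -70 + 4512/17 = 3322/17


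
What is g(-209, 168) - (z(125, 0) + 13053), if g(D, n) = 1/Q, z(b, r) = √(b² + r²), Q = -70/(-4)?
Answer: -461228/35 ≈ -13178.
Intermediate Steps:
Q = 35/2 (Q = -70*(-¼) = 35/2 ≈ 17.500)
g(D, n) = 2/35 (g(D, n) = 1/(35/2) = 2/35)
g(-209, 168) - (z(125, 0) + 13053) = 2/35 - (√(125² + 0²) + 13053) = 2/35 - (√(15625 + 0) + 13053) = 2/35 - (√15625 + 13053) = 2/35 - (125 + 13053) = 2/35 - 1*13178 = 2/35 - 13178 = -461228/35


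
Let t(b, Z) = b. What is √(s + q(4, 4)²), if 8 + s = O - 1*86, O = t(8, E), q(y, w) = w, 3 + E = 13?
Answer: I*√70 ≈ 8.3666*I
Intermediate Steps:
E = 10 (E = -3 + 13 = 10)
O = 8
s = -86 (s = -8 + (8 - 1*86) = -8 + (8 - 86) = -8 - 78 = -86)
√(s + q(4, 4)²) = √(-86 + 4²) = √(-86 + 16) = √(-70) = I*√70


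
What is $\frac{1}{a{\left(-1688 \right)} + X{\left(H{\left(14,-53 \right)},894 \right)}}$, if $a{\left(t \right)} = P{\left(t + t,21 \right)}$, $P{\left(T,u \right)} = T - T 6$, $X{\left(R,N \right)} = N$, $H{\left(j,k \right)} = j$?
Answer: $\frac{1}{17774} \approx 5.6262 \cdot 10^{-5}$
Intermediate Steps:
$P{\left(T,u \right)} = - 5 T$ ($P{\left(T,u \right)} = T - 6 T = - 5 T$)
$a{\left(t \right)} = - 10 t$ ($a{\left(t \right)} = - 5 \left(t + t\right) = - 5 \cdot 2 t = - 10 t$)
$\frac{1}{a{\left(-1688 \right)} + X{\left(H{\left(14,-53 \right)},894 \right)}} = \frac{1}{\left(-10\right) \left(-1688\right) + 894} = \frac{1}{16880 + 894} = \frac{1}{17774}$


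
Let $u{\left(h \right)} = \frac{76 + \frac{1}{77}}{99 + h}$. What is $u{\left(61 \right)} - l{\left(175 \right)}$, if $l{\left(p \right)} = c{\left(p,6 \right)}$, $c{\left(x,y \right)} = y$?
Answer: $- \frac{68067}{12320} \approx -5.5249$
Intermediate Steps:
$u{\left(h \right)} = \frac{5853}{77 \left(99 + h\right)}$ ($u{\left(h \right)} = \frac{76 + \frac{1}{77}}{99 + h} = \frac{5853}{77 \left(99 + h\right)}$)
$l{\left(p \right)} = 6$
$u{\left(61 \right)} - l{\left(175 \right)} = \frac{5853}{77 \left(99 + 61\right)} - 6 = \frac{5853}{77 \cdot 160} - 6 = \frac{5853}{77} \cdot \frac{1}{160} - 6 = \frac{5853}{12320} - 6 = - \frac{68067}{12320}$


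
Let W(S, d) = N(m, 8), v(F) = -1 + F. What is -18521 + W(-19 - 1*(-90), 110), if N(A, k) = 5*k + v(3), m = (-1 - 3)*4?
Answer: -18479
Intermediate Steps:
m = -16 (m = -4*4 = -16)
N(A, k) = 2 + 5*k (N(A, k) = 5*k + (-1 + 3) = 5*k + 2 = 2 + 5*k)
W(S, d) = 42 (W(S, d) = 2 + 5*8 = 2 + 40 = 42)
-18521 + W(-19 - 1*(-90), 110) = -18521 + 42 = -18479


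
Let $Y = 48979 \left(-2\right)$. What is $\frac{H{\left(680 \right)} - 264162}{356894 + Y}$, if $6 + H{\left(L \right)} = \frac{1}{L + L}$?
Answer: $- \frac{359268479}{352152960} \approx -1.0202$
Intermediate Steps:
$H{\left(L \right)} = -6 + \frac{1}{2 L}$ ($H{\left(L \right)} = -6 + \frac{1}{L + L} = -6 + \frac{1}{2 L}$)
$Y = -97958$
$\frac{H{\left(680 \right)} - 264162}{356894 + Y} = \frac{\left(-6 + \frac{1}{2 \cdot 680}\right) - 264162}{356894 - 97958} = \frac{\left(-6 + \frac{1}{2} \cdot \frac{1}{680}\right) - 264162}{258936} = \left(\left(-6 + \frac{1}{1360}\right) - 264162\right) \frac{1}{258936} = \left(- \frac{8159}{1360} - 264162\right) \frac{1}{258936} = \left(- \frac{359268479}{1360}\right) \frac{1}{258936} = - \frac{359268479}{352152960}$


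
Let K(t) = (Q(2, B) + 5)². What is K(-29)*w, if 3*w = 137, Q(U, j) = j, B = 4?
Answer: 3699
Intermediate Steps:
w = 137/3 (w = (⅓)*137 = 137/3 ≈ 45.667)
K(t) = 81 (K(t) = (4 + 5)² = 9² = 81)
K(-29)*w = 81*(137/3) = 3699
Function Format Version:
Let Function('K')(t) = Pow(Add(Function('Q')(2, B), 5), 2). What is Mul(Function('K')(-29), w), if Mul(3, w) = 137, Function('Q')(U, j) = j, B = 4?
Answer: 3699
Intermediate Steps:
w = Rational(137, 3) (w = Mul(Rational(1, 3), 137) = Rational(137, 3) ≈ 45.667)
Function('K')(t) = 81 (Function('K')(t) = Pow(Add(4, 5), 2) = Pow(9, 2) = 81)
Mul(Function('K')(-29), w) = Mul(81, Rational(137, 3)) = 3699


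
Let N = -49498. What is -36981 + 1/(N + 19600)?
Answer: -1105657939/29898 ≈ -36981.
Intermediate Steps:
-36981 + 1/(N + 19600) = -36981 + 1/(-49498 + 19600) = -36981 + 1/(-29898) = -36981 - 1/29898 = -1105657939/29898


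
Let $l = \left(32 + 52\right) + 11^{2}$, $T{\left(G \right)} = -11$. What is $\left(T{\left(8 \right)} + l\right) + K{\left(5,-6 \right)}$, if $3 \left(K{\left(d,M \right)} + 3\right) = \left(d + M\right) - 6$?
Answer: $\frac{566}{3} \approx 188.67$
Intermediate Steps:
$K{\left(d,M \right)} = -5 + \frac{M}{3} + \frac{d}{3}$ ($K{\left(d,M \right)} = -3 + \frac{\left(d + M\right) - 6}{3} = -3 + \frac{\left(M + d\right) - 6}{3} = -3 + \frac{-6 + M + d}{3} = -3 + \left(-2 + \frac{M}{3} + \frac{d}{3}\right) = -5 + \frac{M}{3} + \frac{d}{3}$)
$l = 205$ ($l = 84 + 121 = 205$)
$\left(T{\left(8 \right)} + l\right) + K{\left(5,-6 \right)} = \left(-11 + 205\right) + \left(-5 + \frac{1}{3} \left(-6\right) + \frac{1}{3} \cdot 5\right) = 194 - \frac{16}{3} = \frac{566}{3}$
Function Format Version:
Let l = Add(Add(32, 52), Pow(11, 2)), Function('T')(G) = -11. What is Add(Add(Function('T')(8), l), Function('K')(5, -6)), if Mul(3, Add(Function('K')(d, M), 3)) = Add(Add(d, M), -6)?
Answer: Rational(566, 3) ≈ 188.67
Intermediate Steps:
Function('K')(d, M) = Add(-5, Mul(Rational(1, 3), M), Mul(Rational(1, 3), d)) (Function('K')(d, M) = Add(-3, Mul(Rational(1, 3), Add(Add(d, M), -6))) = Add(-3, Mul(Rational(1, 3), Add(Add(M, d), -6))) = Add(-3, Mul(Rational(1, 3), Add(-6, M, d))) = Add(-3, Add(-2, Mul(Rational(1, 3), M), Mul(Rational(1, 3), d))) = Add(-5, Mul(Rational(1, 3), M), Mul(Rational(1, 3), d)))
l = 205 (l = Add(84, 121) = 205)
Add(Add(Function('T')(8), l), Function('K')(5, -6)) = Add(Add(-11, 205), Add(-5, Mul(Rational(1, 3), -6), Mul(Rational(1, 3), 5))) = Add(194, Add(-5, -2, Rational(5, 3))) = Add(194, Rational(-16, 3)) = Rational(566, 3)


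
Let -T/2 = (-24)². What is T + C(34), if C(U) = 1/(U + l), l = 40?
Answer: -85247/74 ≈ -1152.0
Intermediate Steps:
C(U) = 1/(40 + U) (C(U) = 1/(U + 40) = 1/(40 + U))
T = -1152 (T = -2*(-24)² = -2*576 = -1152)
T + C(34) = -1152 + 1/(40 + 34) = -1152 + 1/74 = -85247/74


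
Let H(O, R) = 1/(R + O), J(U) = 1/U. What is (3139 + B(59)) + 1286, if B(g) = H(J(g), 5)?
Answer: 1309859/296 ≈ 4425.2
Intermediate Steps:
H(O, R) = 1/(O + R)
B(g) = 1/(5 + 1/g) (B(g) = 1/(1/g + 5) = 1/(5 + 1/g))
(3139 + B(59)) + 1286 = (3139 + 59/(1 + 5*59)) + 1286 = (3139 + 59/(1 + 295)) + 1286 = (3139 + 59/296) + 1286 = 929203/296 + 1286 = 1309859/296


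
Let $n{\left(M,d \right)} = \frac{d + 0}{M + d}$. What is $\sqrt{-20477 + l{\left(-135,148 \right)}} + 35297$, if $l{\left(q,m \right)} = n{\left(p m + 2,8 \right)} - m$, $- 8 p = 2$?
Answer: $35297 + \frac{i \sqrt{1670649}}{9} \approx 35297.0 + 143.61 i$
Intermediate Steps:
$p = - \frac{1}{4}$ ($p = \left(- \frac{1}{8}\right) 2 = - \frac{1}{4} \approx -0.25$)
$n{\left(M,d \right)} = \frac{d}{M + d}$
$l{\left(q,m \right)} = - m + \frac{8}{10 - \frac{m}{4}}$ ($l{\left(q,m \right)} = \frac{8}{\left(- \frac{m}{4} + 2\right) + 8} - m = \frac{8}{\left(2 - \frac{m}{4}\right) + 8} - m = \frac{8}{10 - \frac{m}{4}} - m = - m + \frac{8}{10 - \frac{m}{4}}$)
$\sqrt{-20477 + l{\left(-135,148 \right)}} + 35297 = \sqrt{-20477 + \frac{32 - 148 \left(40 - 148\right)}{40 - 148}} + 35297 = \sqrt{-20477 + \frac{32 - 148 \left(-108\right)}{-108}} + 35297 = \sqrt{-20477 - \frac{32 + 15984}{108}} + 35297 = \sqrt{-20477 - \frac{4004}{27}} + 35297 = \sqrt{- \frac{556883}{27}} + 35297 = \frac{i \sqrt{1670649}}{9} + 35297 = 35297 + \frac{i \sqrt{1670649}}{9}$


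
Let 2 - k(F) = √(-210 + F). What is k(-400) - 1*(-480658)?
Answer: 480660 - I*√610 ≈ 4.8066e+5 - 24.698*I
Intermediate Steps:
k(F) = 2 - √(-210 + F)
k(-400) - 1*(-480658) = (2 - √(-210 - 400)) - 1*(-480658) = (2 - √(-610)) + 480658 = (2 - I*√610) + 480658 = 480660 - I*√610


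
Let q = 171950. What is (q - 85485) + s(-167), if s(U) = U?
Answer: 86298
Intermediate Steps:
(q - 85485) + s(-167) = (171950 - 85485) - 167 = 86465 - 167 = 86298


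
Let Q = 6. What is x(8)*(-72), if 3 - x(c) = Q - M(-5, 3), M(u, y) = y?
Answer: 0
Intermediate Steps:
x(c) = 0 (x(c) = 3 - (6 - 1*3) = 3 - (6 - 3) = 3 - 1*3 = 3 - 3 = 0)
x(8)*(-72) = 0*(-72) = 0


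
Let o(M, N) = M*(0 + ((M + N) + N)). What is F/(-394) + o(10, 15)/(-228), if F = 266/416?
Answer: -8202781/4671264 ≈ -1.7560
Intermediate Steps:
F = 133/208 (F = 266*(1/416) = 133/208 ≈ 0.63942)
o(M, N) = M*(M + 2*N) (o(M, N) = M*(0 + (M + 2*N)) = M*(M + 2*N))
F/(-394) + o(10, 15)/(-228) = (133/208)/(-394) + (10*(10 + 2*15))/(-228) = (133/208)*(-1/394) + (10*(10 + 30))*(-1/228) = -133/81952 + (10*40)*(-1/228) = -133/81952 + 400*(-1/228) = -133/81952 - 100/57 = -8202781/4671264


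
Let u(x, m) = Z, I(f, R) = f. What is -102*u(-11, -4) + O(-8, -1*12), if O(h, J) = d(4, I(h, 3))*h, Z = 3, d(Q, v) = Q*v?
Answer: -50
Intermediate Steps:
O(h, J) = 4*h² (O(h, J) = (4*h)*h = 4*h²)
u(x, m) = 3
-102*u(-11, -4) + O(-8, -1*12) = -102*3 + 4*(-8)² = -306 + 4*64 = -306 + 256 = -50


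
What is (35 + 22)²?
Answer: 3249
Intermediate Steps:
(35 + 22)² = 57² = 3249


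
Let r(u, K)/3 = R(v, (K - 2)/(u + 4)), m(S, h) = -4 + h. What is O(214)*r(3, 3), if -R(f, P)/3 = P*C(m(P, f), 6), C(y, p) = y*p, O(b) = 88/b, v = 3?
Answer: 2376/749 ≈ 3.1722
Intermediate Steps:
C(y, p) = p*y
R(f, P) = -3*P*(-24 + 6*f) (R(f, P) = -3*P*6*(-4 + f) = -3*P*(-24 + 6*f))
r(u, K) = 54*(-2 + K)/(4 + u) (r(u, K) = 3*(18*((K - 2)/(u + 4))*(4 - 1*3)) = 3*(18*((-2 + K)/(4 + u))*(4 - 3)) = 3*(18*((-2 + K)/(4 + u))*1) = 3*(18*(-2 + K)/(4 + u)) = 54*(-2 + K)/(4 + u))
O(214)*r(3, 3) = (88/214)*(54*(-2 + 3)/(4 + 3)) = (88*(1/214))*(54*1/7) = 44*(54*(1/7)*1)/107 = (44/107)*(54/7) = 2376/749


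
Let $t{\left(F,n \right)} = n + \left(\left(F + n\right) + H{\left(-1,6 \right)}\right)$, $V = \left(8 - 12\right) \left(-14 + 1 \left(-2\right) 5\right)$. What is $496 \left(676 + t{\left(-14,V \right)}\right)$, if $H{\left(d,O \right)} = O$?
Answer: $426560$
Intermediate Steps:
$V = 96$ ($V = - 4 \left(-14 - 10\right) = \left(-4\right) \left(-24\right) = 96$)
$t{\left(F,n \right)} = 6 + F + 2 n$ ($t{\left(F,n \right)} = n + \left(\left(F + n\right) + 6\right) = n + \left(6 + F + n\right) = 6 + F + 2 n$)
$496 \left(676 + t{\left(-14,V \right)}\right) = 496 \left(676 + \left(6 - 14 + 2 \cdot 96\right)\right) = 496 \left(676 + \left(6 - 14 + 192\right)\right) = 496 \left(676 + 184\right) = 496 \cdot 860 = 426560$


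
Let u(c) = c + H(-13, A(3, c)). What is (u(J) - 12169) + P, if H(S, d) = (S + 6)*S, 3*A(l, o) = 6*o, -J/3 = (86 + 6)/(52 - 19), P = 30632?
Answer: 204002/11 ≈ 18546.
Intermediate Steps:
J = -92/11 (J = -3*(86 + 6)/(52 - 19) = -276/33 = -3*92/33 = -92/11 ≈ -8.3636)
A(l, o) = 2*o (A(l, o) = (6*o)/3 = 2*o)
H(S, d) = S*(6 + S) (H(S, d) = (6 + S)*S = S*(6 + S))
u(c) = 91 + c (u(c) = c - 13*(6 - 13) = c - 13*(-7) = c + 91 = 91 + c)
(u(J) - 12169) + P = ((91 - 92/11) - 12169) + 30632 = (909/11 - 12169) + 30632 = -132950/11 + 30632 = 204002/11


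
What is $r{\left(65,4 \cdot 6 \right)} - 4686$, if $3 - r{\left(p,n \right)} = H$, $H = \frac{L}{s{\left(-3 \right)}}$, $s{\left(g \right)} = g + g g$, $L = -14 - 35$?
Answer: $- \frac{28049}{6} \approx -4674.8$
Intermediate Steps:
$L = -49$ ($L = -14 - 35 = -49$)
$s{\left(g \right)} = g + g^{2}$
$H = - \frac{49}{6}$ ($H = - \frac{49}{\left(-3\right) \left(1 - 3\right)} = - \frac{49}{\left(-3\right) \left(-2\right)} = - \frac{49}{6} \approx -8.1667$)
$r{\left(p,n \right)} = \frac{67}{6}$ ($r{\left(p,n \right)} = 3 - - \frac{49}{6} = 3 + \frac{49}{6} = \frac{67}{6}$)
$r{\left(65,4 \cdot 6 \right)} - 4686 = \frac{67}{6} - 4686 = - \frac{28049}{6}$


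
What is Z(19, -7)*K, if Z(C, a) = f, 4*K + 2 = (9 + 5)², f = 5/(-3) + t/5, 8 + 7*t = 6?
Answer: -17557/210 ≈ -83.605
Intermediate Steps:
t = -2/7 (t = -8/7 + (⅐)*6 = -8/7 + 6/7 = -2/7 ≈ -0.28571)
f = -181/105 (f = 5/(-3) - 2/7/5 = 5*(-⅓) - 2/7*⅕ = -5/3 - 2/35 = -181/105 ≈ -1.7238)
K = 97/2 (K = -½ + (9 + 5)²/4 = -½ + (¼)*14² = -½ + (¼)*196 = -½ + 49 = 97/2 ≈ 48.500)
Z(C, a) = -181/105
Z(19, -7)*K = -181/105*97/2 = -17557/210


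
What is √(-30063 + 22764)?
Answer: 3*I*√811 ≈ 85.434*I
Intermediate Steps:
√(-30063 + 22764) = √(-7299) = 3*I*√811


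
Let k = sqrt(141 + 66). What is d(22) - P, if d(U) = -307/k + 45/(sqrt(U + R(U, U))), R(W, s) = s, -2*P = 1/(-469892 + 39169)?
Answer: -1/861446 - 307*sqrt(23)/69 + 45*sqrt(11)/22 ≈ -14.554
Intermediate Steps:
P = 1/861446 (P = -1/(2*(-469892 + 39169)) = -1/2/(-430723) = -1/2*(-1/430723) = 1/861446 ≈ 1.1608e-6)
k = 3*sqrt(23) (k = sqrt(207) = 3*sqrt(23) ≈ 14.387)
d(U) = -307*sqrt(23)/69 + 45*sqrt(2)/(2*sqrt(U)) (d(U) = -307*sqrt(23)/69 + 45/(sqrt(U + U)) = -307*sqrt(23)/69 + 45/(sqrt(2*U)) = -307*sqrt(23)/69 + 45/((sqrt(2)*sqrt(U))) = -307*sqrt(23)/69 + 45*(sqrt(2)/(2*sqrt(U))) = -307*sqrt(23)/69 + 45*sqrt(2)/(2*sqrt(U)))
d(22) - P = (-307*sqrt(23)/69 + 45*sqrt(2)/(2*sqrt(22))) - 1*1/861446 = (-307*sqrt(23)/69 + 45*sqrt(2)*(sqrt(22)/22)/2) - 1/861446 = (-307*sqrt(23)/69 + 45*sqrt(11)/22) - 1/861446 = -1/861446 - 307*sqrt(23)/69 + 45*sqrt(11)/22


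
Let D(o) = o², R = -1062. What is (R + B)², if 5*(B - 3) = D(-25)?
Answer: 872356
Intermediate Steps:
B = 128 (B = 3 + (⅕)*(-25)² = 3 + (⅕)*625 = 3 + 125 = 128)
(R + B)² = (-1062 + 128)² = (-934)² = 872356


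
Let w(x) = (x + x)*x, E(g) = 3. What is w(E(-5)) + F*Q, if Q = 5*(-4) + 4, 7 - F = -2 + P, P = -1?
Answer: -142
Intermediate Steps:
w(x) = 2*x**2 (w(x) = (2*x)*x = 2*x**2)
F = 10 (F = 7 - (-2 - 1) = 7 - 1*(-3) = 7 + 3 = 10)
Q = -16 (Q = -20 + 4 = -16)
w(E(-5)) + F*Q = 2*3**2 + 10*(-16) = 2*9 - 160 = 18 - 160 = -142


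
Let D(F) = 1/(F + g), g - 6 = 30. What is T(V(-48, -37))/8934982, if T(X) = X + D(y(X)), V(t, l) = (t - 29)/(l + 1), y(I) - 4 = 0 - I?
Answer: 106247/438421696776 ≈ 2.4234e-7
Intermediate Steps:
g = 36 (g = 6 + 30 = 36)
y(I) = 4 - I (y(I) = 4 + (0 - I) = 4 - I)
V(t, l) = (-29 + t)/(1 + l)
D(F) = 1/(36 + F) (D(F) = 1/(F + 36) = 1/(36 + F))
T(X) = X + 1/(40 - X) (T(X) = X + 1/(36 + (4 - X)) = X + 1/(40 - X))
T(V(-48, -37))/8934982 = ((-1 + ((-29 - 48)/(1 - 37))*(-40 + (-29 - 48)/(1 - 37)))/(-40 + (-29 - 48)/(1 - 37)))/8934982 = ((-1 + (-77/(-36))*(-40 - 77/(-36)))/(-40 - 77/(-36)))*(1/8934982) = ((-1 + (-1/36*(-77))*(-40 - 1/36*(-77)))/(-40 - 1/36*(-77)))*(1/8934982) = ((-1 + 77*(-40 + 77/36)/36)/(-40 + 77/36))*(1/8934982) = ((-1 + (77/36)*(-1363/36))/(-1363/36))*(1/8934982) = -36*(-1 - 104951/1296)/1363*(1/8934982) = -36/1363*(-106247/1296)*(1/8934982) = (106247/49068)*(1/8934982) = 106247/438421696776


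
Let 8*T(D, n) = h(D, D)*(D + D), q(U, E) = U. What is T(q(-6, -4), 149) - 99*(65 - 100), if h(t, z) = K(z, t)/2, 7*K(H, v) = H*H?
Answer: 24228/7 ≈ 3461.1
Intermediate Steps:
K(H, v) = H²/7 (K(H, v) = (H*H)/7 = H²/7)
h(t, z) = z²/14 (h(t, z) = (z²/7)/2 = (z²/7)*(½) = z²/14)
T(D, n) = D³/56 (T(D, n) = ((D²/14)*(D + D))/8 = ((D²/14)*(2*D))/8 = (D³/7)/8 = D³/56)
T(q(-6, -4), 149) - 99*(65 - 100) = (1/56)*(-6)³ - 99*(65 - 100) = (1/56)*(-216) - 99*(-35) = -27/7 + 3465 = 24228/7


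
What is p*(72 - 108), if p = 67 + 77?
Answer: -5184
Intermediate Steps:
p = 144
p*(72 - 108) = 144*(72 - 108) = 144*(-36) = -5184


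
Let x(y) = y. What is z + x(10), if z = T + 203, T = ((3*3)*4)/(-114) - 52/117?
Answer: 36293/171 ≈ 212.24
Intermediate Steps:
T = -130/171 (T = (9*4)*(-1/114) - 52*1/117 = 36*(-1/114) - 4/9 = -6/19 - 4/9 = -130/171 ≈ -0.76023)
z = 34583/171 (z = -130/171 + 203 = 34583/171 ≈ 202.24)
z + x(10) = 34583/171 + 10 = 36293/171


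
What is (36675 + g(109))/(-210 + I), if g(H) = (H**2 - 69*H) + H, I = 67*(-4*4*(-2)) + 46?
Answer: 10286/495 ≈ 20.780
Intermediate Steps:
I = 2190 (I = 67*(-16*(-2)) + 46 = 67*32 + 46 = 2144 + 46 = 2190)
g(H) = H**2 - 68*H
(36675 + g(109))/(-210 + I) = (36675 + 109*(-68 + 109))/(-210 + 2190) = (36675 + 109*41)/1980 = (36675 + 4469)*(1/1980) = 41144*(1/1980) = 10286/495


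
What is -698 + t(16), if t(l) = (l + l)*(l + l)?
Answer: 326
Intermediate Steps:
t(l) = 4*l**2 (t(l) = (2*l)*(2*l) = 4*l**2)
-698 + t(16) = -698 + 4*16**2 = -698 + 4*256 = -698 + 1024 = 326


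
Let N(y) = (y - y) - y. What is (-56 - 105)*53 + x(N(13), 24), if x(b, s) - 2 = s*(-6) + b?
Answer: -8688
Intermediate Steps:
N(y) = -y (N(y) = 0 - y = -y)
x(b, s) = 2 + b - 6*s (x(b, s) = 2 + (s*(-6) + b) = 2 + (-6*s + b) = 2 + (b - 6*s) = 2 + b - 6*s)
(-56 - 105)*53 + x(N(13), 24) = (-56 - 105)*53 + (2 - 1*13 - 6*24) = -161*53 + (2 - 13 - 144) = -8533 - 155 = -8688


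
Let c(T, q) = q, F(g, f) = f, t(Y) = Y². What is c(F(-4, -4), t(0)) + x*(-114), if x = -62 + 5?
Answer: 6498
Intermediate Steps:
x = -57
c(F(-4, -4), t(0)) + x*(-114) = 0² - 57*(-114) = 0 + 6498 = 6498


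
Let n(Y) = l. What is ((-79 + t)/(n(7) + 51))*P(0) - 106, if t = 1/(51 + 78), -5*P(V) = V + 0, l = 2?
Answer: -106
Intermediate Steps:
n(Y) = 2
P(V) = -V/5 (P(V) = -(V + 0)/5 = -V/5)
t = 1/129 ≈ 0.0077519
((-79 + t)/(n(7) + 51))*P(0) - 106 = ((-79 + 1/129)/(2 + 51))*(-⅕*0) - 106 = -10190/129/53*0 - 106 = -10190/129*1/53*0 - 106 = -10190/6837*0 - 106 = 0 - 106 = -106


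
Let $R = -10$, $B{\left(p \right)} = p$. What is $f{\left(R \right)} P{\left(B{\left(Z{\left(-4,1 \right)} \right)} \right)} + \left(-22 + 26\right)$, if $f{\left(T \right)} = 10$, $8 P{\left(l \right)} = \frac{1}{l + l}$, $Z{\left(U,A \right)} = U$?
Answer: $\frac{123}{32} \approx 3.8438$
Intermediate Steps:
$P{\left(l \right)} = \frac{1}{16 l}$ ($P{\left(l \right)} = \frac{1}{8 \left(l + l\right)} = \frac{1}{8 \cdot 2 l} = \frac{\frac{1}{2} \frac{1}{l}}{8} = \frac{1}{16 l}$)
$f{\left(R \right)} P{\left(B{\left(Z{\left(-4,1 \right)} \right)} \right)} + \left(-22 + 26\right) = 10 \frac{1}{16 \left(-4\right)} + \left(-22 + 26\right) = 10 \cdot \frac{1}{16} \left(- \frac{1}{4}\right) + 4 = 10 \left(- \frac{1}{64}\right) + 4 = - \frac{5}{32} + 4 = \frac{123}{32}$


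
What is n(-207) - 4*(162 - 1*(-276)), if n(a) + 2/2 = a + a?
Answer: -2167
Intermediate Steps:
n(a) = -1 + 2*a (n(a) = -1 + (a + a) = -1 + 2*a)
n(-207) - 4*(162 - 1*(-276)) = (-1 + 2*(-207)) - 4*(162 - 1*(-276)) = (-1 - 414) - 4*(162 + 276) = -415 - 4*438 = -415 - 1*1752 = -415 - 1752 = -2167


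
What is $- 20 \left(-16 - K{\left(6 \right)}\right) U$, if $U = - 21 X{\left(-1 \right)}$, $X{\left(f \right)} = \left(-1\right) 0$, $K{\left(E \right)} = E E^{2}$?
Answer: $0$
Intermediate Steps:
$K{\left(E \right)} = E^{3}$
$X{\left(f \right)} = 0$
$U = 0$ ($U = \left(-21\right) 0 = 0$)
$- 20 \left(-16 - K{\left(6 \right)}\right) U = - 20 \left(-16 - 6^{3}\right) 0 = - 20 \left(-16 - 216\right) 0 = - 20 \left(\left(-232\right) 0\right) = \left(-20\right) 0 = 0$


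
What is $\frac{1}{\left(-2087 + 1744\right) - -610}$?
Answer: $\frac{1}{267} \approx 0.0037453$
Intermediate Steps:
$\frac{1}{\left(-2087 + 1744\right) - -610} = \frac{1}{-343 + \left(-549 + 1159\right)} = \frac{1}{-343 + 610} = \frac{1}{267}$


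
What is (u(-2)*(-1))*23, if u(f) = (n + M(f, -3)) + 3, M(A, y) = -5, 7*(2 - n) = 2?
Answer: 46/7 ≈ 6.5714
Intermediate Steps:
n = 12/7 (n = 2 - 1/7*2 = 2 - 2/7 = 12/7 ≈ 1.7143)
u(f) = -2/7 (u(f) = (12/7 - 5) + 3 = -23/7 + 3 = -2/7)
(u(-2)*(-1))*23 = -2/7*(-1)*23 = (2/7)*23 = 46/7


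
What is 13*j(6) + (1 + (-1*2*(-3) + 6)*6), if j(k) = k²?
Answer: 541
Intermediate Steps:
13*j(6) + (1 + (-1*2*(-3) + 6)*6) = 13*6² + (1 + (-1*2*(-3) + 6)*6) = 13*36 + (1 + (-2*(-3) + 6)*6) = 468 + (1 + (6 + 6)*6) = 468 + (1 + 12*6) = 468 + (1 + 72) = 468 + 73 = 541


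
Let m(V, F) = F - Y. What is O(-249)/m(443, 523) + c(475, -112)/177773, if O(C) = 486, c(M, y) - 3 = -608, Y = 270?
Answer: 86244613/44976569 ≈ 1.9175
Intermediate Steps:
c(M, y) = -605 (c(M, y) = 3 - 608 = -605)
m(V, F) = -270 + F (m(V, F) = F - 1*270 = F - 270 = -270 + F)
O(-249)/m(443, 523) + c(475, -112)/177773 = 486/(-270 + 523) - 605/177773 = 486/253 - 605*1/177773 = 486*(1/253) - 605/177773 = 486/253 - 605/177773 = 86244613/44976569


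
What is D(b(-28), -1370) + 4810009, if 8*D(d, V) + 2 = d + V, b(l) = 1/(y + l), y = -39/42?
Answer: 7791936743/1620 ≈ 4.8098e+6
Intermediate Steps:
y = -13/14 (y = -39*1/42 = -13/14 ≈ -0.92857)
b(l) = 1/(-13/14 + l)
D(d, V) = -¼ + V/8 + d/8 (D(d, V) = -¼ + (d + V)/8 = -¼ + (V + d)/8 = -¼ + (V/8 + d/8) = -¼ + V/8 + d/8)
D(b(-28), -1370) + 4810009 = (-¼ + (⅛)*(-1370) + (14/(-13 + 14*(-28)))/8) + 4810009 = (-¼ - 685/4 + (14/(-13 - 392))/8) + 4810009 = (-¼ - 685/4 + (14/(-405))/8) + 4810009 = (-¼ - 685/4 + (14*(-1/405))/8) + 4810009 = (-¼ - 685/4 + (⅛)*(-14/405)) + 4810009 = (-¼ - 685/4 - 7/1620) + 4810009 = -277837/1620 + 4810009 = 7791936743/1620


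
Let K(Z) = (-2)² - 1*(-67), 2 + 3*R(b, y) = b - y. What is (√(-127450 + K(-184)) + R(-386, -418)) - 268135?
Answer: -268125 + I*√127379 ≈ -2.6813e+5 + 356.9*I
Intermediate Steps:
R(b, y) = -⅔ - y/3 + b/3 (R(b, y) = -⅔ + (b - y)/3 = -⅔ + (-y/3 + b/3) = -⅔ - y/3 + b/3)
K(Z) = 71 (K(Z) = 4 + 67 = 71)
(√(-127450 + K(-184)) + R(-386, -418)) - 268135 = (√(-127450 + 71) + (-⅔ - ⅓*(-418) + (⅓)*(-386))) - 268135 = (√(-127379) + (-⅔ + 418/3 - 386/3)) - 268135 = (I*√127379 + 10) - 268135 = (10 + I*√127379) - 268135 = -268125 + I*√127379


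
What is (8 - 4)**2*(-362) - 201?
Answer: -5993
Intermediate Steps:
(8 - 4)**2*(-362) - 201 = 4**2*(-362) - 201 = 16*(-362) - 201 = -5792 - 201 = -5993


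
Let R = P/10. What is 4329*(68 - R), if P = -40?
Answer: 311688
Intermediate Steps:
R = -4 (R = -40/10 = -40*⅒ = -4)
4329*(68 - R) = 4329*(68 - 1*(-4)) = 4329*(68 + 4) = 4329*72 = 311688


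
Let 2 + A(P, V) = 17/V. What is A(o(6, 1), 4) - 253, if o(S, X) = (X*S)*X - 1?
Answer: -1003/4 ≈ -250.75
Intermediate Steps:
o(S, X) = -1 + S*X**2 (o(S, X) = (S*X)*X - 1 = S*X**2 - 1 = -1 + S*X**2)
A(P, V) = -2 + 17/V
A(o(6, 1), 4) - 253 = (-2 + 17/4) - 253 = 9/4 - 253 = -1003/4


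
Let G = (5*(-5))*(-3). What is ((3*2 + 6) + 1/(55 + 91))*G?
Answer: 131475/146 ≈ 900.51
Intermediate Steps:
G = 75 (G = -25*(-3) = 75)
((3*2 + 6) + 1/(55 + 91))*G = ((3*2 + 6) + 1/(55 + 91))*75 = ((6 + 6) + 1/146)*75 = (12 + 1/146)*75 = (1753/146)*75 = 131475/146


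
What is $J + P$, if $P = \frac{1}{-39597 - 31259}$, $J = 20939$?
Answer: $\frac{1483653783}{70856} \approx 20939.0$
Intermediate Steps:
$P = - \frac{1}{70856}$ ($P = \frac{1}{-70856} = - \frac{1}{70856} \approx -1.4113 \cdot 10^{-5}$)
$J + P = 20939 - \frac{1}{70856} = \frac{1483653783}{70856}$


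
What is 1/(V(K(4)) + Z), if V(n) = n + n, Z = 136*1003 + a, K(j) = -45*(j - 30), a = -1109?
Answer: 1/137639 ≈ 7.2654e-6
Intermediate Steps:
K(j) = 1350 - 45*j (K(j) = -45*(-30 + j) = 1350 - 45*j)
Z = 135299 (Z = 136*1003 - 1109 = 136408 - 1109 = 135299)
V(n) = 2*n
1/(V(K(4)) + Z) = 1/(2*(1350 - 45*4) + 135299) = 1/(2*(1350 - 180) + 135299) = 1/(2*1170 + 135299) = 1/(2340 + 135299) = 1/137639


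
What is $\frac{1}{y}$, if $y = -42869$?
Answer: $- \frac{1}{42869} \approx -2.3327 \cdot 10^{-5}$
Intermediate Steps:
$\frac{1}{y} = \frac{1}{-42869} = - \frac{1}{42869}$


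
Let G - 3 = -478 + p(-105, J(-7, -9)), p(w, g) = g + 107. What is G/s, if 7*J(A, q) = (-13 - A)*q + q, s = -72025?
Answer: 2531/504175 ≈ 0.0050201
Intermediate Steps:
J(A, q) = q/7 + q*(-13 - A)/7 (J(A, q) = ((-13 - A)*q + q)/7 = (q*(-13 - A) + q)/7 = (q + q*(-13 - A))/7 = q/7 + q*(-13 - A)/7)
p(w, g) = 107 + g
G = -2531/7 (G = 3 + (-478 + (107 - ⅐*(-9)*(12 - 7))) = 3 + (-478 + (107 - ⅐*(-9)*5)) = 3 + (-478 + (107 + 45/7)) = 3 + (-478 + 794/7) = 3 - 2552/7 = -2531/7 ≈ -361.57)
G/s = -2531/7/(-72025) = -2531/7*(-1/72025) = 2531/504175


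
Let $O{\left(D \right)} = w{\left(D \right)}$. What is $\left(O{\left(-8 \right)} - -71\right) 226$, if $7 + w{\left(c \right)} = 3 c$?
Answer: $9040$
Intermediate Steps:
$w{\left(c \right)} = -7 + 3 c$
$O{\left(D \right)} = -7 + 3 D$
$\left(O{\left(-8 \right)} - -71\right) 226 = \left(\left(-7 + 3 \left(-8\right)\right) - -71\right) 226 = \left(\left(-7 - 24\right) + 71\right) 226 = \left(-31 + 71\right) 226 = 40 \cdot 226 = 9040$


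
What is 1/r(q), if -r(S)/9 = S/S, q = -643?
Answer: -⅑ ≈ -0.11111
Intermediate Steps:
r(S) = -9 (r(S) = -9*S/S = -9*1 = -9)
1/r(q) = 1/(-9) = -⅑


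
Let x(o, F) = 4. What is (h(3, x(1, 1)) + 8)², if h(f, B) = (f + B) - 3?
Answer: 144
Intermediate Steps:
h(f, B) = -3 + B + f (h(f, B) = (B + f) - 3 = -3 + B + f)
(h(3, x(1, 1)) + 8)² = ((-3 + 4 + 3) + 8)² = (4 + 8)² = 12² = 144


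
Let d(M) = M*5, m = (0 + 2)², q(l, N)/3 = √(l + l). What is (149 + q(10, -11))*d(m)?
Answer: 2980 + 120*√5 ≈ 3248.3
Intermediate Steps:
q(l, N) = 3*√2*√l (q(l, N) = 3*√(l + l) = 3*√(2*l) = 3*(√2*√l) = 3*√2*√l)
m = 4 (m = 2² = 4)
d(M) = 5*M
(149 + q(10, -11))*d(m) = (149 + 3*√2*√10)*(5*4) = (149 + 6*√5)*20 = 2980 + 120*√5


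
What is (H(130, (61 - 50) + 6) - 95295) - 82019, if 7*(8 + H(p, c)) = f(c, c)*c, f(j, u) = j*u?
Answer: -1236341/7 ≈ -1.7662e+5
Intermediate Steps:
H(p, c) = -8 + c³/7 (H(p, c) = -8 + ((c*c)*c)/7 = -8 + (c²*c)/7 = -8 + c³/7)
(H(130, (61 - 50) + 6) - 95295) - 82019 = ((-8 + ((61 - 50) + 6)³/7) - 95295) - 82019 = ((-8 + (11 + 6)³/7) - 95295) - 82019 = ((-8 + (⅐)*17³) - 95295) - 82019 = ((-8 + (⅐)*4913) - 95295) - 82019 = ((-8 + 4913/7) - 95295) - 82019 = (4857/7 - 95295) - 82019 = -662208/7 - 82019 = -1236341/7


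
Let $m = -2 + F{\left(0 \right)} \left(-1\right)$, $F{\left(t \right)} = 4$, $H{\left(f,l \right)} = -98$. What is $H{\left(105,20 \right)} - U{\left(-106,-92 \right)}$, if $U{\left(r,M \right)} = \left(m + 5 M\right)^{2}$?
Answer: $-217254$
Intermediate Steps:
$m = -6$ ($m = -2 + 4 \left(-1\right) = -2 - 4 = -6$)
$U{\left(r,M \right)} = \left(-6 + 5 M\right)^{2}$
$H{\left(105,20 \right)} - U{\left(-106,-92 \right)} = -98 - \left(-6 + 5 \left(-92\right)\right)^{2} = -98 - \left(-6 - 460\right)^{2} = -98 - \left(-466\right)^{2} = -98 - 217156 = -217254$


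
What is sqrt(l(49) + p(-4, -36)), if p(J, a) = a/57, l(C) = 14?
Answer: sqrt(4826)/19 ≈ 3.6563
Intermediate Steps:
p(J, a) = a/57 (p(J, a) = a*(1/57) = a/57)
sqrt(l(49) + p(-4, -36)) = sqrt(14 + (1/57)*(-36)) = sqrt(14 - 12/19) = sqrt(254/19) = sqrt(4826)/19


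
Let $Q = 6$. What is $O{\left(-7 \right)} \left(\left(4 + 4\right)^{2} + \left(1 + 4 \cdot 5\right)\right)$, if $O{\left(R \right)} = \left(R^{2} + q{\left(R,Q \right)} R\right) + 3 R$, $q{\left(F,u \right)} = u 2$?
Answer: $-4760$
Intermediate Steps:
$q{\left(F,u \right)} = 2 u$
$O{\left(R \right)} = R^{2} + 15 R$ ($O{\left(R \right)} = \left(R^{2} + 2 \cdot 6 R\right) + 3 R = \left(R^{2} + 12 R\right) + 3 R = R^{2} + 15 R$)
$O{\left(-7 \right)} \left(\left(4 + 4\right)^{2} + \left(1 + 4 \cdot 5\right)\right) = - 7 \left(15 - 7\right) \left(\left(4 + 4\right)^{2} + \left(1 + 4 \cdot 5\right)\right) = \left(-7\right) 8 \left(8^{2} + \left(1 + 20\right)\right) = - 56 \left(64 + 21\right) = \left(-56\right) 85 = -4760$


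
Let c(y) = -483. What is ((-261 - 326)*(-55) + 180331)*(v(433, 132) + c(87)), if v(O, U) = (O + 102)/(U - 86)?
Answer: -2305076364/23 ≈ -1.0022e+8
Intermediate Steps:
v(O, U) = (102 + O)/(-86 + U)
((-261 - 326)*(-55) + 180331)*(v(433, 132) + c(87)) = ((-261 - 326)*(-55) + 180331)*((102 + 433)/(-86 + 132) - 483) = (-587*(-55) + 180331)*(535/46 - 483) = (32285 + 180331)*((1/46)*535 - 483) = 212616*(535/46 - 483) = 212616*(-21683/46) = -2305076364/23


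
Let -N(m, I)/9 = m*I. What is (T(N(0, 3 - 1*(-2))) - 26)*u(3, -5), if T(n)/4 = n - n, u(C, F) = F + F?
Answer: 260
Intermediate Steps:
N(m, I) = -9*I*m (N(m, I) = -9*m*I = -9*I*m)
u(C, F) = 2*F
T(n) = 0 (T(n) = 4*(n - n) = 4*0 = 0)
(T(N(0, 3 - 1*(-2))) - 26)*u(3, -5) = (0 - 26)*(2*(-5)) = -26*(-10) = 260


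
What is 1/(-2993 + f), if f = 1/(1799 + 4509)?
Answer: -6308/18879843 ≈ -0.00033411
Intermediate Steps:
f = 1/6308 ≈ 0.00015853
1/(-2993 + f) = 1/(-2993 + 1/6308) = 1/(-18879843/6308) = -6308/18879843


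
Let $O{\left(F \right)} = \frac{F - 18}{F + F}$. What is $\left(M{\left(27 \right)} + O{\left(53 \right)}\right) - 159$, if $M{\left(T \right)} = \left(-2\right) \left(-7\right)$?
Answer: $- \frac{15335}{106} \approx -144.67$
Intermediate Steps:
$M{\left(T \right)} = 14$
$O{\left(F \right)} = \frac{-18 + F}{2 F}$
$\left(M{\left(27 \right)} + O{\left(53 \right)}\right) - 159 = \left(14 + \frac{-18 + 53}{2 \cdot 53}\right) - 159 = \left(14 + \frac{1}{2} \cdot \frac{1}{53} \cdot 35\right) - 159 = \left(14 + \frac{35}{106}\right) - 159 = \frac{1519}{106} - 159 = - \frac{15335}{106}$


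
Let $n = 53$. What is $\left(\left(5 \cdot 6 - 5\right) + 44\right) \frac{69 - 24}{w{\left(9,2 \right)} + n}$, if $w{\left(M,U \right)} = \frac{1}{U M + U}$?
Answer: $\frac{62100}{1061} \approx 58.53$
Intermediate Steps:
$w{\left(M,U \right)} = \frac{1}{U + M U}$ ($w{\left(M,U \right)} = \frac{1}{M U + U} = \frac{1}{U + M U}$)
$\left(\left(5 \cdot 6 - 5\right) + 44\right) \frac{69 - 24}{w{\left(9,2 \right)} + n} = \left(\left(5 \cdot 6 - 5\right) + 44\right) \frac{69 - 24}{\frac{1}{2 \left(1 + 9\right)} + 53} = \left(\left(30 - 5\right) + 44\right) \frac{45}{\frac{1}{2 \cdot 10} + 53} = \left(25 + 44\right) \frac{45}{\frac{1}{2} \cdot \frac{1}{10} + 53} = 69 \frac{45}{\frac{1}{20} + 53} = 69 \frac{45}{\frac{1061}{20}} = 69 \cdot 45 \cdot \frac{20}{1061} = 69 \cdot \frac{900}{1061} = \frac{62100}{1061}$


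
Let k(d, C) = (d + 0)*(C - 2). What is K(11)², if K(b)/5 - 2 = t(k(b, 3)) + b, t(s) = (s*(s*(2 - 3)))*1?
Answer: 291600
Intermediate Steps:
k(d, C) = d*(-2 + C)
t(s) = -s² (t(s) = (s*(s*(-1)))*1 = (s*(-s))*1 = -s²*1 = -s²)
K(b) = 10 - 5*b² + 5*b (K(b) = 10 + 5*(-(b*(-2 + 3))² + b) = 10 + 5*(-(b*1)² + b) = 10 + 5*(-b² + b) = 10 + 5*(b - b²) = 10 + (-5*b² + 5*b) = 10 - 5*b² + 5*b)
K(11)² = (10 - 5*11² + 5*11)² = (10 - 5*121 + 55)² = (10 - 605 + 55)² = (-540)² = 291600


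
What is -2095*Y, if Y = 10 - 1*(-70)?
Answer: -167600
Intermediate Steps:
Y = 80 (Y = 10 + 70 = 80)
-2095*Y = -2095*80 = -167600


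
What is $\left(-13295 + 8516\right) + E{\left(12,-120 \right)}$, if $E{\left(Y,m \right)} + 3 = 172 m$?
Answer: $-25422$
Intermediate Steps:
$E{\left(Y,m \right)} = -3 + 172 m$
$\left(-13295 + 8516\right) + E{\left(12,-120 \right)} = \left(-13295 + 8516\right) + \left(-3 + 172 \left(-120\right)\right) = -4779 - 20643 = -25422$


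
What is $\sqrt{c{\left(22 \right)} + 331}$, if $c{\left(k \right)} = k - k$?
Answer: $\sqrt{331} \approx 18.193$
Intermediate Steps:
$c{\left(k \right)} = 0$
$\sqrt{c{\left(22 \right)} + 331} = \sqrt{0 + 331} = \sqrt{331}$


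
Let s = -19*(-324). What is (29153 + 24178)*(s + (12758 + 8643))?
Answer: 1469642367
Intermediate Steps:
s = 6156
(29153 + 24178)*(s + (12758 + 8643)) = (29153 + 24178)*(6156 + (12758 + 8643)) = 53331*(6156 + 21401) = 53331*27557 = 1469642367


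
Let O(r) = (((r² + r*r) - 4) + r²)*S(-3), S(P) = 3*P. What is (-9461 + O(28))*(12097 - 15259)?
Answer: 96735066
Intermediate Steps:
O(r) = 36 - 27*r² (O(r) = (((r² + r*r) - 4) + r²)*(3*(-3)) = (((r² + r²) - 4) + r²)*(-9) = ((2*r² - 4) + r²)*(-9) = ((-4 + 2*r²) + r²)*(-9) = (-4 + 3*r²)*(-9) = 36 - 27*r²)
(-9461 + O(28))*(12097 - 15259) = (-9461 + (36 - 27*28²))*(12097 - 15259) = (-9461 + (36 - 27*784))*(-3162) = (-9461 + (36 - 21168))*(-3162) = (-9461 - 21132)*(-3162) = -30593*(-3162) = 96735066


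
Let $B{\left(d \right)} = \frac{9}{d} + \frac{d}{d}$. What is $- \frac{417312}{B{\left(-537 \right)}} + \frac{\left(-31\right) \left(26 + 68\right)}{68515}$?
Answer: $- \frac{319874505224}{753665} \approx -4.2443 \cdot 10^{5}$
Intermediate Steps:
$B{\left(d \right)} = 1 + \frac{9}{d}$ ($B{\left(d \right)} = \frac{9}{d} + 1 = 1 + \frac{9}{d}$)
$- \frac{417312}{B{\left(-537 \right)}} + \frac{\left(-31\right) \left(26 + 68\right)}{68515} = - \frac{417312}{\frac{1}{-537} \left(9 - 537\right)} + \frac{\left(-31\right) \left(26 + 68\right)}{68515} = - \frac{417312}{\left(- \frac{1}{537}\right) \left(-528\right)} + \left(-31\right) 94 \cdot \frac{1}{68515} = - \frac{417312}{\frac{176}{179}} - \frac{2914}{68515} = \left(-417312\right) \frac{179}{176} - \frac{2914}{68515} = - \frac{4668678}{11} - \frac{2914}{68515} = - \frac{319874505224}{753665}$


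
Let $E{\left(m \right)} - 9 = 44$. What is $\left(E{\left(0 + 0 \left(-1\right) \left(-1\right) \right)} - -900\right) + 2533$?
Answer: $3486$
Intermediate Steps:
$E{\left(m \right)} = 53$ ($E{\left(m \right)} = 9 + 44 = 53$)
$\left(E{\left(0 + 0 \left(-1\right) \left(-1\right) \right)} - -900\right) + 2533 = \left(53 - -900\right) + 2533 = \left(53 + 900\right) + 2533 = 953 + 2533 = 3486$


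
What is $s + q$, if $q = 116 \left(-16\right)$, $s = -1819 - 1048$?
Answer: $-4723$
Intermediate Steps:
$s = -2867$
$q = -1856$
$s + q = -2867 - 1856 = -4723$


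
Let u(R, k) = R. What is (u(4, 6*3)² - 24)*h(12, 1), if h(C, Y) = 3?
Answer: -24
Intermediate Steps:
(u(4, 6*3)² - 24)*h(12, 1) = (4² - 24)*3 = (16 - 24)*3 = -8*3 = -24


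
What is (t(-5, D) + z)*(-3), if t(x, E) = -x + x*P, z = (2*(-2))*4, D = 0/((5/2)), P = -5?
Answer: -42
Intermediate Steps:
D = 0 (D = 0/((5*(1/2))) = 0/(5/2) = 0*(2/5) = 0)
z = -16 (z = -4*4 = -16)
t(x, E) = -6*x (t(x, E) = -x + x*(-5) = -x - 5*x = -6*x)
(t(-5, D) + z)*(-3) = (-6*(-5) - 16)*(-3) = (30 - 16)*(-3) = 14*(-3) = -42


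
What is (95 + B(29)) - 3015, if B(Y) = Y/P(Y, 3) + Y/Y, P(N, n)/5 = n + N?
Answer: -467011/160 ≈ -2918.8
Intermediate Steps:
P(N, n) = 5*N + 5*n (P(N, n) = 5*(n + N) = 5*(N + n) = 5*N + 5*n)
B(Y) = 1 + Y/(15 + 5*Y) (B(Y) = Y/(5*Y + 5*3) + Y/Y = Y/(5*Y + 15) + 1 = Y/(15 + 5*Y) + 1 = 1 + Y/(15 + 5*Y))
(95 + B(29)) - 3015 = (95 + 3*(5 + 2*29)/(5*(3 + 29))) - 3015 = (95 + (3/5)*(5 + 58)/32) - 3015 = (95 + (3/5)*(1/32)*63) - 3015 = (95 + 189/160) - 3015 = 15389/160 - 3015 = -467011/160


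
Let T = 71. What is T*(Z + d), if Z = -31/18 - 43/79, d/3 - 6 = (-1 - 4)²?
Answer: 9160633/1422 ≈ 6442.1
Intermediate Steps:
d = 93 (d = 18 + 3*(-1 - 4)² = 18 + 3*(-5)² = 18 + 3*25 = 18 + 75 = 93)
Z = -3223/1422 (Z = -31*1/18 - 43*1/79 = -31/18 - 43/79 = -3223/1422 ≈ -2.2665)
T*(Z + d) = 71*(-3223/1422 + 93) = 71*(129023/1422) = 9160633/1422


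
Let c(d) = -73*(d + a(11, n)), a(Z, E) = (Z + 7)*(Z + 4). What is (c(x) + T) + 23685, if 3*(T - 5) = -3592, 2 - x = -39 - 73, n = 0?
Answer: -16618/3 ≈ -5539.3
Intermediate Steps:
a(Z, E) = (4 + Z)*(7 + Z) (a(Z, E) = (7 + Z)*(4 + Z) = (4 + Z)*(7 + Z))
x = 114 (x = 2 - (-39 - 73) = 2 - 1*(-112) = 2 + 112 = 114)
T = -3577/3 (T = 5 + (⅓)*(-3592) = 5 - 3592/3 = -3577/3 ≈ -1192.3)
c(d) = -19710 - 73*d (c(d) = -73*(d + (28 + 11² + 11*11)) = -73*(d + (28 + 121 + 121)) = -73*(d + 270) = -73*(270 + d) = -19710 - 73*d)
(c(x) + T) + 23685 = ((-19710 - 73*114) - 3577/3) + 23685 = ((-19710 - 8322) - 3577/3) + 23685 = (-28032 - 3577/3) + 23685 = -87673/3 + 23685 = -16618/3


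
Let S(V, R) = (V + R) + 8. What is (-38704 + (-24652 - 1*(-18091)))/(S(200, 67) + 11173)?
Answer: -45265/11448 ≈ -3.9540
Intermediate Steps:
S(V, R) = 8 + R + V (S(V, R) = (R + V) + 8 = 8 + R + V)
(-38704 + (-24652 - 1*(-18091)))/(S(200, 67) + 11173) = (-38704 + (-24652 - 1*(-18091)))/((8 + 67 + 200) + 11173) = (-38704 + (-24652 + 18091))/(275 + 11173) = (-38704 - 6561)/11448 = -45265*1/11448 = -45265/11448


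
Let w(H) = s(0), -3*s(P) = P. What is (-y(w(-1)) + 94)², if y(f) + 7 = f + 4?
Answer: 9409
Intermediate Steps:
s(P) = -P/3
w(H) = 0 (w(H) = -⅓*0 = 0)
y(f) = -3 + f (y(f) = -7 + (f + 4) = -7 + (4 + f) = -3 + f)
(-y(w(-1)) + 94)² = (-(-3 + 0) + 94)² = (-1*(-3) + 94)² = (3 + 94)² = 97² = 9409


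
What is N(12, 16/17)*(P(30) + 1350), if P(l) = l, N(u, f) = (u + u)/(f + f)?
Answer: 17595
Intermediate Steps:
N(u, f) = u/f (N(u, f) = (2*u)/((2*f)) = (2*u)*(1/(2*f)) = u/f)
N(12, 16/17)*(P(30) + 1350) = (12/((16/17)))*(30 + 1350) = (12/((16*(1/17))))*1380 = (12/(16/17))*1380 = (12*(17/16))*1380 = (51/4)*1380 = 17595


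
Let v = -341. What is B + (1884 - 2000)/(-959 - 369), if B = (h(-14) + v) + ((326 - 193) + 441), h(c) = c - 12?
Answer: 68753/332 ≈ 207.09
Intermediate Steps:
h(c) = -12 + c
B = 207 (B = ((-12 - 14) - 341) + ((326 - 193) + 441) = (-26 - 341) + (133 + 441) = -367 + 574 = 207)
B + (1884 - 2000)/(-959 - 369) = 207 + (1884 - 2000)/(-959 - 369) = 207 - 116/(-1328) = 207 - 116*(-1/1328) = 207 + 29/332 = 68753/332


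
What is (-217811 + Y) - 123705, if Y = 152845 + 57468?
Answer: -131203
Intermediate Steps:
Y = 210313
(-217811 + Y) - 123705 = (-217811 + 210313) - 123705 = -7498 - 123705 = -131203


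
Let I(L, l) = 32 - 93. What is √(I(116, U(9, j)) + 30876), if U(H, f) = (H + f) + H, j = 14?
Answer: √30815 ≈ 175.54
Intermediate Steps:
U(H, f) = f + 2*H
I(L, l) = -61
√(I(116, U(9, j)) + 30876) = √(-61 + 30876) = √30815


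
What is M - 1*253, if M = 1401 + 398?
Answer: 1546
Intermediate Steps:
M = 1799
M - 1*253 = 1799 - 1*253 = 1799 - 253 = 1546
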